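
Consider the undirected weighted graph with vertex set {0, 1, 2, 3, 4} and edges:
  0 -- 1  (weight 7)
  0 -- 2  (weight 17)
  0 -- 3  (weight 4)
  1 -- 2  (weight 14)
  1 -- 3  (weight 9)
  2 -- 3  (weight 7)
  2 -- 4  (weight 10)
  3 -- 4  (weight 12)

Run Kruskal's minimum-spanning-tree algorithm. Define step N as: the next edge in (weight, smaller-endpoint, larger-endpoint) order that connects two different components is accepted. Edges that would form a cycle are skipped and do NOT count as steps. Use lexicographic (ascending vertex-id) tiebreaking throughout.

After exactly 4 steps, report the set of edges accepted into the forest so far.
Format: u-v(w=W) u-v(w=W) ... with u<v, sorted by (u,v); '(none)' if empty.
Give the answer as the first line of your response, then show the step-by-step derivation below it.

0-1(w=7) 0-3(w=4) 2-3(w=7) 2-4(w=10)

step 1: add edge 0-3 (w=4); MST = {0-3(w=4)}
step 2: add edge 0-1 (w=7); MST = {0-1(w=7) 0-3(w=4)}
step 3: add edge 2-3 (w=7); MST = {0-1(w=7) 0-3(w=4) 2-3(w=7)}
step 4: add edge 2-4 (w=10); MST = {0-1(w=7) 0-3(w=4) 2-3(w=7) 2-4(w=10)}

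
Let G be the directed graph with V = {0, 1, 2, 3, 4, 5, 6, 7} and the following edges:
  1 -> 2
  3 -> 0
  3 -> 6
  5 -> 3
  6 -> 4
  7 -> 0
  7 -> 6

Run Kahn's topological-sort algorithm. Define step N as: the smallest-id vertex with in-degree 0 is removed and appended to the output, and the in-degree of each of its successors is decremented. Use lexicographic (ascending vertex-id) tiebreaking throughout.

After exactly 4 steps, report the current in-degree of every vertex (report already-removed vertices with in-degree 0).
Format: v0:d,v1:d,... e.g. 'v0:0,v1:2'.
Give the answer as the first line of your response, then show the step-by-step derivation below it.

v0:1,v1:0,v2:0,v3:0,v4:1,v5:0,v6:1,v7:0

step 1: output 1; order=[1]; indeg=(2,0,0,1,1,0,2,0)
step 2: output 2; order=[1,2]; indeg=(2,0,0,1,1,0,2,0)
step 3: output 5; order=[1,2,5]; indeg=(2,0,0,0,1,0,2,0)
step 4: output 3; order=[1,2,5,3]; indeg=(1,0,0,0,1,0,1,0)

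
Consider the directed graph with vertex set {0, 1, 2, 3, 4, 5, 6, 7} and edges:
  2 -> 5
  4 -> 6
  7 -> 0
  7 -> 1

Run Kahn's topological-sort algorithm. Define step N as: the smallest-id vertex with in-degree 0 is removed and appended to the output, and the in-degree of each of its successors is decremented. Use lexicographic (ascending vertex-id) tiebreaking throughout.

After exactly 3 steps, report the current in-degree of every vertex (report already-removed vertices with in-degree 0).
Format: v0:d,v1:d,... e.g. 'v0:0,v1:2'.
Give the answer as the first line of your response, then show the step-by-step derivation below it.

v0:1,v1:1,v2:0,v3:0,v4:0,v5:0,v6:0,v7:0

step 1: output 2; order=[2]; indeg=(1,1,0,0,0,0,1,0)
step 2: output 3; order=[2,3]; indeg=(1,1,0,0,0,0,1,0)
step 3: output 4; order=[2,3,4]; indeg=(1,1,0,0,0,0,0,0)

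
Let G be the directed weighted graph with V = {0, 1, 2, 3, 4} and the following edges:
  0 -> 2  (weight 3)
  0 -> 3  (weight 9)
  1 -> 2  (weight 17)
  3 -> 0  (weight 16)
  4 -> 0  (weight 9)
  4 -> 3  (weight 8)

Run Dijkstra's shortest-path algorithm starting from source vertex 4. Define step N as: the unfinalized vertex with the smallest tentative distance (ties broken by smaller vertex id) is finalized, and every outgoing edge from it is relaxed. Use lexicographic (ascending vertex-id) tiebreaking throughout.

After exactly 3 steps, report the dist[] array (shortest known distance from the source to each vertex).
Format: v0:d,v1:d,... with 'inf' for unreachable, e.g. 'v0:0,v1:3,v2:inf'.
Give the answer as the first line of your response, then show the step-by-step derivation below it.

v0:9,v1:inf,v2:12,v3:8,v4:0

step 1: dist = v0:9,v1:inf,v2:inf,v3:8,v4:0
step 2: dist = v0:9,v1:inf,v2:inf,v3:8,v4:0
step 3: dist = v0:9,v1:inf,v2:12,v3:8,v4:0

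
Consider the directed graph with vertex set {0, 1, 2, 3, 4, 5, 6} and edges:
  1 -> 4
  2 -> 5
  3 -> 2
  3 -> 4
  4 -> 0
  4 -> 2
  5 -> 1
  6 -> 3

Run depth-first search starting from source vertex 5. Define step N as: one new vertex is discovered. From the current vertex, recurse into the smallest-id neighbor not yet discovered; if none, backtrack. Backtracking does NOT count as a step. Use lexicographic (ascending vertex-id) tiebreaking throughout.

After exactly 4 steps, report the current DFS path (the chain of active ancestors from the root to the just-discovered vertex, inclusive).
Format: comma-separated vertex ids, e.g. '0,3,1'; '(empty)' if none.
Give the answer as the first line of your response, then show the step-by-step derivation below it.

5,1,4,0

step 1: discover 5; path=5; order=5
step 2: discover 1; path=5>1; order=5,1
step 3: discover 4; path=5>1>4; order=5,1,4
step 4: discover 0; path=5>1>4>0; order=5,1,4,0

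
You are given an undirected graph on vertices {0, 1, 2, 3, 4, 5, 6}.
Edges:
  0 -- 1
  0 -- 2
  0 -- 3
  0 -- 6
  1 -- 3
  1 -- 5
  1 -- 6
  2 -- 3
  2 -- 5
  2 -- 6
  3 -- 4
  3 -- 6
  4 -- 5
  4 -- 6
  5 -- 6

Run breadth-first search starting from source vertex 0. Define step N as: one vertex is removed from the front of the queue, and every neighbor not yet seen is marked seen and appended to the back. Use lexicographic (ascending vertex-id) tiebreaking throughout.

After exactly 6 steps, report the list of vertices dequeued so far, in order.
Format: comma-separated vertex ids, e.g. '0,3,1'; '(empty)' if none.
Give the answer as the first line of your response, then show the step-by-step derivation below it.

0,1,2,3,6,5

step 1: dequeue 0; queue=[1,2,3,6]; order=0
step 2: dequeue 1; queue=[2,3,6,5]; order=0,1
step 3: dequeue 2; queue=[3,6,5]; order=0,1,2
step 4: dequeue 3; queue=[6,5,4]; order=0,1,2,3
step 5: dequeue 6; queue=[5,4]; order=0,1,2,3,6
step 6: dequeue 5; queue=[4]; order=0,1,2,3,6,5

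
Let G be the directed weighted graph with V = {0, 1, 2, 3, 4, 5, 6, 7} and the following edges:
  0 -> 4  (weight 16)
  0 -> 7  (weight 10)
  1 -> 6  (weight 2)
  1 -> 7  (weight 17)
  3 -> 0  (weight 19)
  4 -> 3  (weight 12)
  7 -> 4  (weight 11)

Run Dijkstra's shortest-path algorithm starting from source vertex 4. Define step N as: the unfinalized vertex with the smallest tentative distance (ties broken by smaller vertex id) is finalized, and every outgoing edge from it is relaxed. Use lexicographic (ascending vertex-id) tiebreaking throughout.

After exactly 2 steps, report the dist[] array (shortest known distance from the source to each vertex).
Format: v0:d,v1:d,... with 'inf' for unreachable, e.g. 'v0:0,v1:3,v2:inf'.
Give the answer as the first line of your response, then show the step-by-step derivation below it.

v0:31,v1:inf,v2:inf,v3:12,v4:0,v5:inf,v6:inf,v7:inf

step 1: dist = v0:inf,v1:inf,v2:inf,v3:12,v4:0,v5:inf,v6:inf,v7:inf
step 2: dist = v0:31,v1:inf,v2:inf,v3:12,v4:0,v5:inf,v6:inf,v7:inf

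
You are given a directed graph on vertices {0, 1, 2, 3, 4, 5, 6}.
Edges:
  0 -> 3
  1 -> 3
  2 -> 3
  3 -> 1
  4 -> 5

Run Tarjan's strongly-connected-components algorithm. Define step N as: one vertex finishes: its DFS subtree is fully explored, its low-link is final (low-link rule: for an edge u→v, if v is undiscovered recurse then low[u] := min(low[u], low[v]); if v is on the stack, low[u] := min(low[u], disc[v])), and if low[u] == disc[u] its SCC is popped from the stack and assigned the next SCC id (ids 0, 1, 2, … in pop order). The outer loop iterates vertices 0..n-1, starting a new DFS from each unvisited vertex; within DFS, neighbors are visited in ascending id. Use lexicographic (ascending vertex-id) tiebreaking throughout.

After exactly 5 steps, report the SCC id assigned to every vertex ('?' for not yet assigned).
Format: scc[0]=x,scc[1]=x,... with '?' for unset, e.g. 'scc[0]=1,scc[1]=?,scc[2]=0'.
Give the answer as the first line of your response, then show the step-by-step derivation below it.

scc[0]=1,scc[1]=0,scc[2]=2,scc[3]=0,scc[4]=?,scc[5]=3,scc[6]=?

step 1: low=(low[0]=0,low[1]=1,low[2]=?,low[3]=1,low[4]=?,low[5]=?,low[6]=?); scc=(scc[0]=?,scc[1]=?,scc[2]=?,scc[3]=?,scc[4]=?,scc[5]=?,scc[6]=?)
step 2: low=(low[0]=0,low[1]=1,low[2]=?,low[3]=1,low[4]=?,low[5]=?,low[6]=?); scc=(scc[0]=?,scc[1]=0,scc[2]=?,scc[3]=0,scc[4]=?,scc[5]=?,scc[6]=?)
step 3: low=(low[0]=0,low[1]=1,low[2]=?,low[3]=1,low[4]=?,low[5]=?,low[6]=?); scc=(scc[0]=1,scc[1]=0,scc[2]=?,scc[3]=0,scc[4]=?,scc[5]=?,scc[6]=?)
step 4: low=(low[0]=0,low[1]=1,low[2]=3,low[3]=1,low[4]=?,low[5]=?,low[6]=?); scc=(scc[0]=1,scc[1]=0,scc[2]=2,scc[3]=0,scc[4]=?,scc[5]=?,scc[6]=?)
step 5: low=(low[0]=0,low[1]=1,low[2]=3,low[3]=1,low[4]=4,low[5]=5,low[6]=?); scc=(scc[0]=1,scc[1]=0,scc[2]=2,scc[3]=0,scc[4]=?,scc[5]=3,scc[6]=?)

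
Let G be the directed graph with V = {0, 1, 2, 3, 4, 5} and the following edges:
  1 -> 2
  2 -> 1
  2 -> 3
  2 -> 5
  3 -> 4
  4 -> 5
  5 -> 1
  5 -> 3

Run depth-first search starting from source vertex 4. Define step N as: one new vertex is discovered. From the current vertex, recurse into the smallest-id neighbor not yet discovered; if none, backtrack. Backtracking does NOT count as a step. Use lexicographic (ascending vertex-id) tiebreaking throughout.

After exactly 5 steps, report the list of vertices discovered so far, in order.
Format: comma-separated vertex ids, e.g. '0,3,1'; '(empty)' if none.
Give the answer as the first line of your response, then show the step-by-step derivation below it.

4,5,1,2,3

step 1: discover 4; path=4; order=4
step 2: discover 5; path=4>5; order=4,5
step 3: discover 1; path=4>5>1; order=4,5,1
step 4: discover 2; path=4>5>1>2; order=4,5,1,2
step 5: discover 3; path=4>5>1>2>3; order=4,5,1,2,3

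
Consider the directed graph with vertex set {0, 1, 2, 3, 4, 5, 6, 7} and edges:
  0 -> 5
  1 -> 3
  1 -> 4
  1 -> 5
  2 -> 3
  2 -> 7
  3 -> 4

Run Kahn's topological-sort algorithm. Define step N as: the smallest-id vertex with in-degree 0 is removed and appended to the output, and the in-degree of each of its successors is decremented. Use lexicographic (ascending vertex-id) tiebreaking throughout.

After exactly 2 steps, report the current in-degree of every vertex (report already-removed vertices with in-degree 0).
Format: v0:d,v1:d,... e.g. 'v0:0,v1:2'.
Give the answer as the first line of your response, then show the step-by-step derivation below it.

v0:0,v1:0,v2:0,v3:1,v4:1,v5:0,v6:0,v7:1

step 1: output 0; order=[0]; indeg=(0,0,0,2,2,1,0,1)
step 2: output 1; order=[0,1]; indeg=(0,0,0,1,1,0,0,1)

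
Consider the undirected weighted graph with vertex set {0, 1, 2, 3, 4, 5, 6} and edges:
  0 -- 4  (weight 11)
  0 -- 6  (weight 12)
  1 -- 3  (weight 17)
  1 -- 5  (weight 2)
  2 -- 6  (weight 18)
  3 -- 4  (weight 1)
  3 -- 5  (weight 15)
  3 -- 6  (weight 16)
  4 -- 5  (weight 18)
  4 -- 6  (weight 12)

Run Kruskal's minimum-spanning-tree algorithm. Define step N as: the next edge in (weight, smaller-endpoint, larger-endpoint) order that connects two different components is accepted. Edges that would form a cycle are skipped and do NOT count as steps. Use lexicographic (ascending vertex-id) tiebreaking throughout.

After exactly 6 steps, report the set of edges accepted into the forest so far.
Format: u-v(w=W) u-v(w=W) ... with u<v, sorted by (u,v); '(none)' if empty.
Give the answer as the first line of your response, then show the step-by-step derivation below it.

0-4(w=11) 0-6(w=12) 1-5(w=2) 2-6(w=18) 3-4(w=1) 3-5(w=15)

step 1: add edge 3-4 (w=1); MST = {3-4(w=1)}
step 2: add edge 1-5 (w=2); MST = {1-5(w=2) 3-4(w=1)}
step 3: add edge 0-4 (w=11); MST = {0-4(w=11) 1-5(w=2) 3-4(w=1)}
step 4: add edge 0-6 (w=12); MST = {0-4(w=11) 0-6(w=12) 1-5(w=2) 3-4(w=1)}
step 5: add edge 3-5 (w=15); MST = {0-4(w=11) 0-6(w=12) 1-5(w=2) 3-4(w=1) 3-5(w=15)}
step 6: add edge 2-6 (w=18); MST = {0-4(w=11) 0-6(w=12) 1-5(w=2) 2-6(w=18) 3-4(w=1) 3-5(w=15)}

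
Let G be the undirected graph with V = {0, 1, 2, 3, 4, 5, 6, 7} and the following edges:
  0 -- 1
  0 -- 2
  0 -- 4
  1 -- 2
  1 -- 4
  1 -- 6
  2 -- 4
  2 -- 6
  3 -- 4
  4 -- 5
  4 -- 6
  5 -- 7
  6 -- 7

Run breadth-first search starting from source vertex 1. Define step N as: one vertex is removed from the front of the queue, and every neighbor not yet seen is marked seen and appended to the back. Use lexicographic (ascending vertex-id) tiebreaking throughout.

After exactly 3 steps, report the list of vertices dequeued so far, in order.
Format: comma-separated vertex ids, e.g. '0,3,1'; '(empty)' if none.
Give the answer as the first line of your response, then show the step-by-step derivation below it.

1,0,2

step 1: dequeue 1; queue=[0,2,4,6]; order=1
step 2: dequeue 0; queue=[2,4,6]; order=1,0
step 3: dequeue 2; queue=[4,6]; order=1,0,2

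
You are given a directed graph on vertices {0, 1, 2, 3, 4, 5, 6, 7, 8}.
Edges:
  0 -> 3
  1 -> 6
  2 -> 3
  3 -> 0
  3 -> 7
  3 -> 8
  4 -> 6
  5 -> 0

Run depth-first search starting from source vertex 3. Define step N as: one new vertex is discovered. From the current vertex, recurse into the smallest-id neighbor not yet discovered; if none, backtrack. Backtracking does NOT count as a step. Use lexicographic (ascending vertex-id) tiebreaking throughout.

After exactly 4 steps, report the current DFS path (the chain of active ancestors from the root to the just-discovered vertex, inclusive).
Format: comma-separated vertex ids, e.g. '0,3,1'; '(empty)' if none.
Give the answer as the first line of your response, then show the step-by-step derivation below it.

3,8

step 1: discover 3; path=3; order=3
step 2: discover 0; path=3>0; order=3,0
step 3: discover 7; path=3>7; order=3,0,7
step 4: discover 8; path=3>8; order=3,0,7,8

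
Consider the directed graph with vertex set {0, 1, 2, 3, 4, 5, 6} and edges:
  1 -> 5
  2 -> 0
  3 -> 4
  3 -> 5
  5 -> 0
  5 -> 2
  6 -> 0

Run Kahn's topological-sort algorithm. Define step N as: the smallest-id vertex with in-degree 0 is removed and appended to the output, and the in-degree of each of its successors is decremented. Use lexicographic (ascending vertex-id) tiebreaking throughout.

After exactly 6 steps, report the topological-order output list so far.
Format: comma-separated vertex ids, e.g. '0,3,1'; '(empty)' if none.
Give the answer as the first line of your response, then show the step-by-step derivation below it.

1,3,4,5,2,6

step 1: output 1; order=[1]; indeg=(3,0,1,0,1,1,0)
step 2: output 3; order=[1,3]; indeg=(3,0,1,0,0,0,0)
step 3: output 4; order=[1,3,4]; indeg=(3,0,1,0,0,0,0)
step 4: output 5; order=[1,3,4,5]; indeg=(2,0,0,0,0,0,0)
step 5: output 2; order=[1,3,4,5,2]; indeg=(1,0,0,0,0,0,0)
step 6: output 6; order=[1,3,4,5,2,6]; indeg=(0,0,0,0,0,0,0)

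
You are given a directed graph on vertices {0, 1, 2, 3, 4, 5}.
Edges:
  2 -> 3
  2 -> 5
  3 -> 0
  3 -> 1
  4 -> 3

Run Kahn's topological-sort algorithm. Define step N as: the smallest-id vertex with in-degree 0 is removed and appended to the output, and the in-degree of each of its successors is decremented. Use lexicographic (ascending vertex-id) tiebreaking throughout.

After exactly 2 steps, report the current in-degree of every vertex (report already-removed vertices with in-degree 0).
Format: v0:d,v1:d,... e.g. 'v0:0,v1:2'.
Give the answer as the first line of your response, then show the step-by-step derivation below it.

v0:1,v1:1,v2:0,v3:0,v4:0,v5:0

step 1: output 2; order=[2]; indeg=(1,1,0,1,0,0)
step 2: output 4; order=[2,4]; indeg=(1,1,0,0,0,0)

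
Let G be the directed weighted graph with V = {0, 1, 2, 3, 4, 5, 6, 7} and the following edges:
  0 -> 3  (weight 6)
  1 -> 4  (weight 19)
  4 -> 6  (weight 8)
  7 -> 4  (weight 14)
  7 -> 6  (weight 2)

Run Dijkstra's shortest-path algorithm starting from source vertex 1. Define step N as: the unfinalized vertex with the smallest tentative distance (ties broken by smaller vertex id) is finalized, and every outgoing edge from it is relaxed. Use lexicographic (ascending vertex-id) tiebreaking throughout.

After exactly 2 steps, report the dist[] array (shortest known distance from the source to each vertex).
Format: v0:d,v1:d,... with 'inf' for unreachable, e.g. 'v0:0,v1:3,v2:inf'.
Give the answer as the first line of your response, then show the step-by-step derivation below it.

v0:inf,v1:0,v2:inf,v3:inf,v4:19,v5:inf,v6:27,v7:inf

step 1: dist = v0:inf,v1:0,v2:inf,v3:inf,v4:19,v5:inf,v6:inf,v7:inf
step 2: dist = v0:inf,v1:0,v2:inf,v3:inf,v4:19,v5:inf,v6:27,v7:inf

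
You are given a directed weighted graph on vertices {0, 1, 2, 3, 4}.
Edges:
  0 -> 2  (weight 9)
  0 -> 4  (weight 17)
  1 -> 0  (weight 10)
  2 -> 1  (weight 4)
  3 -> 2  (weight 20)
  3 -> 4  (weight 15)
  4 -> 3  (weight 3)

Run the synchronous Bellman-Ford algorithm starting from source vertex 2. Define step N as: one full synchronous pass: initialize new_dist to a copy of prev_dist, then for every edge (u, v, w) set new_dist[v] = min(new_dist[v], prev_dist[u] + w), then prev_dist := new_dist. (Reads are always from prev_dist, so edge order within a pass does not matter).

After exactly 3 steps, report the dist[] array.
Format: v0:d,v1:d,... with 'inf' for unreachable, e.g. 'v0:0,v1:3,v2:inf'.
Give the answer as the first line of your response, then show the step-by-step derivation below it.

v0:14,v1:4,v2:0,v3:inf,v4:31

step 1: dist = v0:inf,v1:4,v2:0,v3:inf,v4:inf
step 2: dist = v0:14,v1:4,v2:0,v3:inf,v4:inf
step 3: dist = v0:14,v1:4,v2:0,v3:inf,v4:31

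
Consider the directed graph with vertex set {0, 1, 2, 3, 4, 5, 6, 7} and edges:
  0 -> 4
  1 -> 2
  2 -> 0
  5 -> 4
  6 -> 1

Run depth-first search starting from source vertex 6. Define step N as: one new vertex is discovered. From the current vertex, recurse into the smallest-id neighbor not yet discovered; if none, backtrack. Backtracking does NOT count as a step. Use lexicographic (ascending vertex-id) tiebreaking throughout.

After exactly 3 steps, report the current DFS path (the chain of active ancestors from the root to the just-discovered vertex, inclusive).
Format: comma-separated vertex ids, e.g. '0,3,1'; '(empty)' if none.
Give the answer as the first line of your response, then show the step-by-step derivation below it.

6,1,2

step 1: discover 6; path=6; order=6
step 2: discover 1; path=6>1; order=6,1
step 3: discover 2; path=6>1>2; order=6,1,2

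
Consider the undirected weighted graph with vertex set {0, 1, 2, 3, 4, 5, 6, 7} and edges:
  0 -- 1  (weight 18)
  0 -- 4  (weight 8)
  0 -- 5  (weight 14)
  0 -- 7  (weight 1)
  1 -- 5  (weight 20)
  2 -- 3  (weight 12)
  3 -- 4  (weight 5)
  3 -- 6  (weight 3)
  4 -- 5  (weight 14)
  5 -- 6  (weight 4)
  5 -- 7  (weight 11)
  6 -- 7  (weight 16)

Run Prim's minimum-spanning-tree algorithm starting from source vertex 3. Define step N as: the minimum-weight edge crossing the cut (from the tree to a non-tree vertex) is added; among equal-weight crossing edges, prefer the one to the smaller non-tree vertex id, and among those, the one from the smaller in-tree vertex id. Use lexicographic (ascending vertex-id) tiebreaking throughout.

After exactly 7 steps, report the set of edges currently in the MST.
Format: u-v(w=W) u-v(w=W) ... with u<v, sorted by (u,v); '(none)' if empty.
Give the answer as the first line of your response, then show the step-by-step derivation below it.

0-1(w=18) 0-4(w=8) 0-7(w=1) 2-3(w=12) 3-4(w=5) 3-6(w=3) 5-6(w=4)

step 1: add edge 3-6 (w=3); MST = {3-6(w=3)}
step 2: add edge 5-6 (w=4); MST = {3-6(w=3) 5-6(w=4)}
step 3: add edge 3-4 (w=5); MST = {3-4(w=5) 3-6(w=3) 5-6(w=4)}
step 4: add edge 0-4 (w=8); MST = {0-4(w=8) 3-4(w=5) 3-6(w=3) 5-6(w=4)}
step 5: add edge 0-7 (w=1); MST = {0-4(w=8) 0-7(w=1) 3-4(w=5) 3-6(w=3) 5-6(w=4)}
step 6: add edge 2-3 (w=12); MST = {0-4(w=8) 0-7(w=1) 2-3(w=12) 3-4(w=5) 3-6(w=3) 5-6(w=4)}
step 7: add edge 0-1 (w=18); MST = {0-1(w=18) 0-4(w=8) 0-7(w=1) 2-3(w=12) 3-4(w=5) 3-6(w=3) 5-6(w=4)}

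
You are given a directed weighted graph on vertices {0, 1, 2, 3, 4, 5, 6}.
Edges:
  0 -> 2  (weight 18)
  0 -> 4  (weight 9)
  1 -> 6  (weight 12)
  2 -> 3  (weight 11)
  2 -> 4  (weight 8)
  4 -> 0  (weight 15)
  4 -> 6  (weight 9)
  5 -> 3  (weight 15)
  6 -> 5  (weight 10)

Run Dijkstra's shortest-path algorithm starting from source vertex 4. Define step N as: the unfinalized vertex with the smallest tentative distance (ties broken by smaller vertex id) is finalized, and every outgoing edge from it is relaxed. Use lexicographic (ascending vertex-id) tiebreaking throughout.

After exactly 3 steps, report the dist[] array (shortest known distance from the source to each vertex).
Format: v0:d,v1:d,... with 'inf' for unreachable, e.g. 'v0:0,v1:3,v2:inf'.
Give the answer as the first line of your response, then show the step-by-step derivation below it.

v0:15,v1:inf,v2:33,v3:inf,v4:0,v5:19,v6:9

step 1: dist = v0:15,v1:inf,v2:inf,v3:inf,v4:0,v5:inf,v6:9
step 2: dist = v0:15,v1:inf,v2:inf,v3:inf,v4:0,v5:19,v6:9
step 3: dist = v0:15,v1:inf,v2:33,v3:inf,v4:0,v5:19,v6:9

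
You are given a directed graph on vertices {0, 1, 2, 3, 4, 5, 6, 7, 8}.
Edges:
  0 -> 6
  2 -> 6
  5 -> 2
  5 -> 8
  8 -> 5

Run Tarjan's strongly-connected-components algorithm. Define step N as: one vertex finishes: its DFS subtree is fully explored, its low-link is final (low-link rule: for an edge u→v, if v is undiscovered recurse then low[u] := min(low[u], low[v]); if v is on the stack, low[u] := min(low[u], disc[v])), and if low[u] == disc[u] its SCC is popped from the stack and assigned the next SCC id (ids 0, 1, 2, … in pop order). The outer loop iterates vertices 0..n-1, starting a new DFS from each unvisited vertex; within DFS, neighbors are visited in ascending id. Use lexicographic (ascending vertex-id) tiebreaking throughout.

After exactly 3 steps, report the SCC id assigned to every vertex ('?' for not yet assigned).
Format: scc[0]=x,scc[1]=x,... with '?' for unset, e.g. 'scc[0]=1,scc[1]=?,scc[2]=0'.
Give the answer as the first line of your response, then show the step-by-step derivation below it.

scc[0]=1,scc[1]=2,scc[2]=?,scc[3]=?,scc[4]=?,scc[5]=?,scc[6]=0,scc[7]=?,scc[8]=?

step 1: low=(low[0]=0,low[1]=?,low[2]=?,low[3]=?,low[4]=?,low[5]=?,low[6]=1,low[7]=?,low[8]=?); scc=(scc[0]=?,scc[1]=?,scc[2]=?,scc[3]=?,scc[4]=?,scc[5]=?,scc[6]=0,scc[7]=?,scc[8]=?)
step 2: low=(low[0]=0,low[1]=?,low[2]=?,low[3]=?,low[4]=?,low[5]=?,low[6]=1,low[7]=?,low[8]=?); scc=(scc[0]=1,scc[1]=?,scc[2]=?,scc[3]=?,scc[4]=?,scc[5]=?,scc[6]=0,scc[7]=?,scc[8]=?)
step 3: low=(low[0]=0,low[1]=2,low[2]=?,low[3]=?,low[4]=?,low[5]=?,low[6]=1,low[7]=?,low[8]=?); scc=(scc[0]=1,scc[1]=2,scc[2]=?,scc[3]=?,scc[4]=?,scc[5]=?,scc[6]=0,scc[7]=?,scc[8]=?)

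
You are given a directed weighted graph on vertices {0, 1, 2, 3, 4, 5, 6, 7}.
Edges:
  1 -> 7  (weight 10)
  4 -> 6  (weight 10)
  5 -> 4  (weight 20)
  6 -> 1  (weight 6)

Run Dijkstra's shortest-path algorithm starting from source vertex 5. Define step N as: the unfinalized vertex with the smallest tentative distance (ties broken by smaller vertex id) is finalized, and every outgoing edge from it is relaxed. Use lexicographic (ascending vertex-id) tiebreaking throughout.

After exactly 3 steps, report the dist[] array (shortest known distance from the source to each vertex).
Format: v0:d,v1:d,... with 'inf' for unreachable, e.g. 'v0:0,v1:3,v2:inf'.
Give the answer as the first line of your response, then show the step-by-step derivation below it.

v0:inf,v1:36,v2:inf,v3:inf,v4:20,v5:0,v6:30,v7:inf

step 1: dist = v0:inf,v1:inf,v2:inf,v3:inf,v4:20,v5:0,v6:inf,v7:inf
step 2: dist = v0:inf,v1:inf,v2:inf,v3:inf,v4:20,v5:0,v6:30,v7:inf
step 3: dist = v0:inf,v1:36,v2:inf,v3:inf,v4:20,v5:0,v6:30,v7:inf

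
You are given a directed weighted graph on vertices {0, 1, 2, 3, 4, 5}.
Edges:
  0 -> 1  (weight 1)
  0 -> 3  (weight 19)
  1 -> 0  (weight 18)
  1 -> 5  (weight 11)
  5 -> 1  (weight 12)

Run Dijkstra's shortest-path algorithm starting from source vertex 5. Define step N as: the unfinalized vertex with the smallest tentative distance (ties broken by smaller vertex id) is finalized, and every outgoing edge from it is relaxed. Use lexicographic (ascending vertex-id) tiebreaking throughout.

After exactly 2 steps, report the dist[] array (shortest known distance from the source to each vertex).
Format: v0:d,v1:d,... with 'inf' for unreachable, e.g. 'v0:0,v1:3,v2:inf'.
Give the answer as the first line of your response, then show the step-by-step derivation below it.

v0:30,v1:12,v2:inf,v3:inf,v4:inf,v5:0

step 1: dist = v0:inf,v1:12,v2:inf,v3:inf,v4:inf,v5:0
step 2: dist = v0:30,v1:12,v2:inf,v3:inf,v4:inf,v5:0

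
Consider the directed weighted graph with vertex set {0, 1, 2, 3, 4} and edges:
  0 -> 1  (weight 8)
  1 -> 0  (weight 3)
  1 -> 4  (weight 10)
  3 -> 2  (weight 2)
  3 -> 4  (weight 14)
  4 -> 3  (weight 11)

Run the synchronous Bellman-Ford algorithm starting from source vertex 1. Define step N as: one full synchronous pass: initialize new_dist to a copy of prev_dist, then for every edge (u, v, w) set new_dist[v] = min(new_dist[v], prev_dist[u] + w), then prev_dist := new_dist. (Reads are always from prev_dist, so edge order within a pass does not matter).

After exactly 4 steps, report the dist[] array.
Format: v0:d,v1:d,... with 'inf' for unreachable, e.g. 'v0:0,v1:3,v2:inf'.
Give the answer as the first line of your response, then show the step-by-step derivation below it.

v0:3,v1:0,v2:23,v3:21,v4:10

step 1: dist = v0:3,v1:0,v2:inf,v3:inf,v4:10
step 2: dist = v0:3,v1:0,v2:inf,v3:21,v4:10
step 3: dist = v0:3,v1:0,v2:23,v3:21,v4:10
step 4: dist = v0:3,v1:0,v2:23,v3:21,v4:10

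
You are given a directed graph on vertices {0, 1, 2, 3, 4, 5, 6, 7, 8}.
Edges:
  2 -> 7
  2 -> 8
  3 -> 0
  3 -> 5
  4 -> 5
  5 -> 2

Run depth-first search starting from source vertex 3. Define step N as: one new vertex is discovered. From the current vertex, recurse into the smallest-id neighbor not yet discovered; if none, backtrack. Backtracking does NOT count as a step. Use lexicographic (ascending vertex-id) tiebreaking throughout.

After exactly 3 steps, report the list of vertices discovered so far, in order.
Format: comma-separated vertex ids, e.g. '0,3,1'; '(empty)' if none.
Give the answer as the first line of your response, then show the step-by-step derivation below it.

3,0,5

step 1: discover 3; path=3; order=3
step 2: discover 0; path=3>0; order=3,0
step 3: discover 5; path=3>5; order=3,0,5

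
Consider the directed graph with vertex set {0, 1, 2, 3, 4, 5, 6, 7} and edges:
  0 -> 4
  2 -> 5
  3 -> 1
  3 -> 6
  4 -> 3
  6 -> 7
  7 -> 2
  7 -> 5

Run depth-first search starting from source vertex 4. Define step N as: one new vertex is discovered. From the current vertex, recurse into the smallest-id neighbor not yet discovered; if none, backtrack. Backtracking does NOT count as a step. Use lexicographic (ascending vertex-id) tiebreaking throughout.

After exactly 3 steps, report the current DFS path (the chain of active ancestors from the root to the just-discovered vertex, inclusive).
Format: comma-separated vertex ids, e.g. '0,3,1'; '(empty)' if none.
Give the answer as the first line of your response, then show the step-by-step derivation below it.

4,3,1

step 1: discover 4; path=4; order=4
step 2: discover 3; path=4>3; order=4,3
step 3: discover 1; path=4>3>1; order=4,3,1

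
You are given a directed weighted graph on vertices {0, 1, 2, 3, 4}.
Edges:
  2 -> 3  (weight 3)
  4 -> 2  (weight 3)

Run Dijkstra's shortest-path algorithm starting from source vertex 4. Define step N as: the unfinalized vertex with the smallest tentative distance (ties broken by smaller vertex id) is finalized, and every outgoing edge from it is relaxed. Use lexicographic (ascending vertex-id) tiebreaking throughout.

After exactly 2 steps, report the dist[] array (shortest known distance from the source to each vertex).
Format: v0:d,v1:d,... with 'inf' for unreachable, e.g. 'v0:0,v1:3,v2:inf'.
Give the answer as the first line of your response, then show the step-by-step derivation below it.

v0:inf,v1:inf,v2:3,v3:6,v4:0

step 1: dist = v0:inf,v1:inf,v2:3,v3:inf,v4:0
step 2: dist = v0:inf,v1:inf,v2:3,v3:6,v4:0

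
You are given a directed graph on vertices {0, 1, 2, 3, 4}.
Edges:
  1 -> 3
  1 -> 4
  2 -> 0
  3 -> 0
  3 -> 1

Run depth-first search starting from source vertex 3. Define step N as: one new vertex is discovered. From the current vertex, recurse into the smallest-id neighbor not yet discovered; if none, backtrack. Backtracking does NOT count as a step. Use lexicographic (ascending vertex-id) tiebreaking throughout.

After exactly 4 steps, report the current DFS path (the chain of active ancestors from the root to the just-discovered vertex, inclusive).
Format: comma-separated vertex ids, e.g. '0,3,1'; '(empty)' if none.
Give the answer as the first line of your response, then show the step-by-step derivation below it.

3,1,4

step 1: discover 3; path=3; order=3
step 2: discover 0; path=3>0; order=3,0
step 3: discover 1; path=3>1; order=3,0,1
step 4: discover 4; path=3>1>4; order=3,0,1,4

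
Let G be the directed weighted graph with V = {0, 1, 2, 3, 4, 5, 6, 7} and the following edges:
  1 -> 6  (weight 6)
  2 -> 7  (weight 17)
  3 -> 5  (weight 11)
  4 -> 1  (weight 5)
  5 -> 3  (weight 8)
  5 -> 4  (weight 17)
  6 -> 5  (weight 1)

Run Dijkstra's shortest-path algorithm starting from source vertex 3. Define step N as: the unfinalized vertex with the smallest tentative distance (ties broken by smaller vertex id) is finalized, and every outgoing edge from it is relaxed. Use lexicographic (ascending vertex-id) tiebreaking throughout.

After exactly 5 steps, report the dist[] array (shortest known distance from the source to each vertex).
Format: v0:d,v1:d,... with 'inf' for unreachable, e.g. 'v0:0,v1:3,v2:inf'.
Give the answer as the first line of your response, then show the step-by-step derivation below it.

v0:inf,v1:33,v2:inf,v3:0,v4:28,v5:11,v6:39,v7:inf

step 1: dist = v0:inf,v1:inf,v2:inf,v3:0,v4:inf,v5:11,v6:inf,v7:inf
step 2: dist = v0:inf,v1:inf,v2:inf,v3:0,v4:28,v5:11,v6:inf,v7:inf
step 3: dist = v0:inf,v1:33,v2:inf,v3:0,v4:28,v5:11,v6:inf,v7:inf
step 4: dist = v0:inf,v1:33,v2:inf,v3:0,v4:28,v5:11,v6:39,v7:inf
step 5: dist = v0:inf,v1:33,v2:inf,v3:0,v4:28,v5:11,v6:39,v7:inf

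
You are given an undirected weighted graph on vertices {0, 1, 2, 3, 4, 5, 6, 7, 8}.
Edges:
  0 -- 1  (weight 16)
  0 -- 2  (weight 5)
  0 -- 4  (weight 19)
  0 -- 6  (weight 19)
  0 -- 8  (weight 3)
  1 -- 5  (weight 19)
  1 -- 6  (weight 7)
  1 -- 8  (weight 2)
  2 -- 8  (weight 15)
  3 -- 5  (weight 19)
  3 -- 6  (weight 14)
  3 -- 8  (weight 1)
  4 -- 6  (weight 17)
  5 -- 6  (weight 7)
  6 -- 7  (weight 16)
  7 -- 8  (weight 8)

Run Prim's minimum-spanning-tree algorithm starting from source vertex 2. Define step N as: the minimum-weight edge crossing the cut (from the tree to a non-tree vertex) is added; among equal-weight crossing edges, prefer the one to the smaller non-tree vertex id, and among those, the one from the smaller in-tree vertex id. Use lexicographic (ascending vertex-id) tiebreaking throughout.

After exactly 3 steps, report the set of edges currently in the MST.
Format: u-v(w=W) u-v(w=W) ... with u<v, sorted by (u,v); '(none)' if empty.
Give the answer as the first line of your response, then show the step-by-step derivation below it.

0-2(w=5) 0-8(w=3) 3-8(w=1)

step 1: add edge 0-2 (w=5); MST = {0-2(w=5)}
step 2: add edge 0-8 (w=3); MST = {0-2(w=5) 0-8(w=3)}
step 3: add edge 3-8 (w=1); MST = {0-2(w=5) 0-8(w=3) 3-8(w=1)}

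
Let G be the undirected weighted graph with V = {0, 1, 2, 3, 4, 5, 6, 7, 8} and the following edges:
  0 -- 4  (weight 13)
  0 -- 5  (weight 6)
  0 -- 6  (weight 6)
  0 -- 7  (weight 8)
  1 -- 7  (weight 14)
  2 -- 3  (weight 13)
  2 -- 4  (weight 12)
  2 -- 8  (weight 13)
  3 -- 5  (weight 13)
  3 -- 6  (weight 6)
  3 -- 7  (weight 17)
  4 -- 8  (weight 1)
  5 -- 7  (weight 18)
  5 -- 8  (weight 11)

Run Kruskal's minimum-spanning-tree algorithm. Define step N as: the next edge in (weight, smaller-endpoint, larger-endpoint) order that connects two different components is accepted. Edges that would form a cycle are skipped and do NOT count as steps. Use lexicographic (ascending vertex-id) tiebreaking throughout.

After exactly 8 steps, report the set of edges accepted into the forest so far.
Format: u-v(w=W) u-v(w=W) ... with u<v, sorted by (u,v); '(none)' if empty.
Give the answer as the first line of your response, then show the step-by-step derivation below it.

0-5(w=6) 0-6(w=6) 0-7(w=8) 1-7(w=14) 2-4(w=12) 3-6(w=6) 4-8(w=1) 5-8(w=11)

step 1: add edge 4-8 (w=1); MST = {4-8(w=1)}
step 2: add edge 0-5 (w=6); MST = {0-5(w=6) 4-8(w=1)}
step 3: add edge 0-6 (w=6); MST = {0-5(w=6) 0-6(w=6) 4-8(w=1)}
step 4: add edge 3-6 (w=6); MST = {0-5(w=6) 0-6(w=6) 3-6(w=6) 4-8(w=1)}
step 5: add edge 0-7 (w=8); MST = {0-5(w=6) 0-6(w=6) 0-7(w=8) 3-6(w=6) 4-8(w=1)}
step 6: add edge 5-8 (w=11); MST = {0-5(w=6) 0-6(w=6) 0-7(w=8) 3-6(w=6) 4-8(w=1) 5-8(w=11)}
step 7: add edge 2-4 (w=12); MST = {0-5(w=6) 0-6(w=6) 0-7(w=8) 2-4(w=12) 3-6(w=6) 4-8(w=1) 5-8(w=11)}
step 8: add edge 1-7 (w=14); MST = {0-5(w=6) 0-6(w=6) 0-7(w=8) 1-7(w=14) 2-4(w=12) 3-6(w=6) 4-8(w=1) 5-8(w=11)}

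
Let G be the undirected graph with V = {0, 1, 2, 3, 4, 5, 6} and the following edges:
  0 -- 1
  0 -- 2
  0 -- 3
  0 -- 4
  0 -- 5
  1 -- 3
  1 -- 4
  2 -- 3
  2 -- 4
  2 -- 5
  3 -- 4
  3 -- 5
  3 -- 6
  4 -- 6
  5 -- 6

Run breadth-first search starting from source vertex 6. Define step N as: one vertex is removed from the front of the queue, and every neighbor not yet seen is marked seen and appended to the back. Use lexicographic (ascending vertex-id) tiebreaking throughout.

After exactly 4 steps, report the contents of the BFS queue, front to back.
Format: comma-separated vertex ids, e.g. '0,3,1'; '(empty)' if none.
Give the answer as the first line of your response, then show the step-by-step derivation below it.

0,1,2

step 1: dequeue 6; queue=[3,4,5]; order=6
step 2: dequeue 3; queue=[4,5,0,1,2]; order=6,3
step 3: dequeue 4; queue=[5,0,1,2]; order=6,3,4
step 4: dequeue 5; queue=[0,1,2]; order=6,3,4,5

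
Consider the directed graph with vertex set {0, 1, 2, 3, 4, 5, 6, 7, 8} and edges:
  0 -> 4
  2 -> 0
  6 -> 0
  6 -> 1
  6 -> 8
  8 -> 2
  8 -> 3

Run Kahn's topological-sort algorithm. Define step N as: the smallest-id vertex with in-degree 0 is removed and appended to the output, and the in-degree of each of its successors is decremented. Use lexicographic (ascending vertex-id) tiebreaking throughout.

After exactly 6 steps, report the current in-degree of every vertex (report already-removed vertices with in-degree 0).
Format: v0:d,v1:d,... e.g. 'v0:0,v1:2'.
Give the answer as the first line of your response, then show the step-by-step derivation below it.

v0:0,v1:0,v2:0,v3:0,v4:1,v5:0,v6:0,v7:0,v8:0

step 1: output 5; order=[5]; indeg=(2,1,1,1,1,0,0,0,1)
step 2: output 6; order=[5,6]; indeg=(1,0,1,1,1,0,0,0,0)
step 3: output 1; order=[5,6,1]; indeg=(1,0,1,1,1,0,0,0,0)
step 4: output 7; order=[5,6,1,7]; indeg=(1,0,1,1,1,0,0,0,0)
step 5: output 8; order=[5,6,1,7,8]; indeg=(1,0,0,0,1,0,0,0,0)
step 6: output 2; order=[5,6,1,7,8,2]; indeg=(0,0,0,0,1,0,0,0,0)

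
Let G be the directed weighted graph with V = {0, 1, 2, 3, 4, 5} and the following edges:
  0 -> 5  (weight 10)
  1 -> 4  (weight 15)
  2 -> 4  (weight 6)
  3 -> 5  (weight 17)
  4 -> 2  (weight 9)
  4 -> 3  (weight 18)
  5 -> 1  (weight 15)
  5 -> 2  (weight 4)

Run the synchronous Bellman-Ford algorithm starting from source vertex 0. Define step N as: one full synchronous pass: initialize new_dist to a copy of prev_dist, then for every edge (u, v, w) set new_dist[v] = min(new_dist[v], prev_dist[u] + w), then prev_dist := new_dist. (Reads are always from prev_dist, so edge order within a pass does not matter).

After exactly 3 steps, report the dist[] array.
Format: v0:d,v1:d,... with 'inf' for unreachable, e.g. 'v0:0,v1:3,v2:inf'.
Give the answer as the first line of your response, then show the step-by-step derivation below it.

v0:0,v1:25,v2:14,v3:inf,v4:20,v5:10

step 1: dist = v0:0,v1:inf,v2:inf,v3:inf,v4:inf,v5:10
step 2: dist = v0:0,v1:25,v2:14,v3:inf,v4:inf,v5:10
step 3: dist = v0:0,v1:25,v2:14,v3:inf,v4:20,v5:10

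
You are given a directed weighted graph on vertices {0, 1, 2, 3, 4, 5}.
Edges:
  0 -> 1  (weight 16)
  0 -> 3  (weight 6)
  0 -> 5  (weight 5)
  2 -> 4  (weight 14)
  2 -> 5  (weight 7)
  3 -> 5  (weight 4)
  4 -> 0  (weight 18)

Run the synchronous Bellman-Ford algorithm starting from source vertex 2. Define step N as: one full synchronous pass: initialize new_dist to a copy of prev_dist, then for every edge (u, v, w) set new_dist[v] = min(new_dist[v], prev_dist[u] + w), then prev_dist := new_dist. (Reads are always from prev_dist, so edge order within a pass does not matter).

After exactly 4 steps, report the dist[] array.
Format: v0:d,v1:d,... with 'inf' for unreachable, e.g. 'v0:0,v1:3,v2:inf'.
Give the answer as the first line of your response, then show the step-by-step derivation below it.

v0:32,v1:48,v2:0,v3:38,v4:14,v5:7

step 1: dist = v0:inf,v1:inf,v2:0,v3:inf,v4:14,v5:7
step 2: dist = v0:32,v1:inf,v2:0,v3:inf,v4:14,v5:7
step 3: dist = v0:32,v1:48,v2:0,v3:38,v4:14,v5:7
step 4: dist = v0:32,v1:48,v2:0,v3:38,v4:14,v5:7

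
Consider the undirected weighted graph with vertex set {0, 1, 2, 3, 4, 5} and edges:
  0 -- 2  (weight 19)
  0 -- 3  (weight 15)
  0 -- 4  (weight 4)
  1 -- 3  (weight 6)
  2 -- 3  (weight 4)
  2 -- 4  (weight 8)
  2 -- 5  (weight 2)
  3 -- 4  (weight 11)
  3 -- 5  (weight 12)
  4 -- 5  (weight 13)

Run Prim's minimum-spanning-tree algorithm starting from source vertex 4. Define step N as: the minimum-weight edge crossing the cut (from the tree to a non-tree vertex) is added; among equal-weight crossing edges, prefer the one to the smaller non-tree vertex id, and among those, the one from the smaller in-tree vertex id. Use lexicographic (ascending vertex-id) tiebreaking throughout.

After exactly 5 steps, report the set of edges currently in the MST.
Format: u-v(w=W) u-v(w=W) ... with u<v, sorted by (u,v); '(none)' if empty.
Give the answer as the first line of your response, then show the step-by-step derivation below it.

0-4(w=4) 1-3(w=6) 2-3(w=4) 2-4(w=8) 2-5(w=2)

step 1: add edge 0-4 (w=4); MST = {0-4(w=4)}
step 2: add edge 2-4 (w=8); MST = {0-4(w=4) 2-4(w=8)}
step 3: add edge 2-5 (w=2); MST = {0-4(w=4) 2-4(w=8) 2-5(w=2)}
step 4: add edge 2-3 (w=4); MST = {0-4(w=4) 2-3(w=4) 2-4(w=8) 2-5(w=2)}
step 5: add edge 1-3 (w=6); MST = {0-4(w=4) 1-3(w=6) 2-3(w=4) 2-4(w=8) 2-5(w=2)}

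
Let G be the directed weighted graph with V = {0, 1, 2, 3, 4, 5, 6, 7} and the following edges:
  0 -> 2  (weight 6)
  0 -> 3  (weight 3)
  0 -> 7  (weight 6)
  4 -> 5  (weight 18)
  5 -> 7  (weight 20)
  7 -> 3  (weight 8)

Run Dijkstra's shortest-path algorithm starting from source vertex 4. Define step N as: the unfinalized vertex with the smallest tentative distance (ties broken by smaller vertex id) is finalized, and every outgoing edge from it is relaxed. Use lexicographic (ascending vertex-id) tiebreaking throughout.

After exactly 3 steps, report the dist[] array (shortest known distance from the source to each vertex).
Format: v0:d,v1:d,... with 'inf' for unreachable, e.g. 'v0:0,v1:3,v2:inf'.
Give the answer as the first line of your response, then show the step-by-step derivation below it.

v0:inf,v1:inf,v2:inf,v3:46,v4:0,v5:18,v6:inf,v7:38

step 1: dist = v0:inf,v1:inf,v2:inf,v3:inf,v4:0,v5:18,v6:inf,v7:inf
step 2: dist = v0:inf,v1:inf,v2:inf,v3:inf,v4:0,v5:18,v6:inf,v7:38
step 3: dist = v0:inf,v1:inf,v2:inf,v3:46,v4:0,v5:18,v6:inf,v7:38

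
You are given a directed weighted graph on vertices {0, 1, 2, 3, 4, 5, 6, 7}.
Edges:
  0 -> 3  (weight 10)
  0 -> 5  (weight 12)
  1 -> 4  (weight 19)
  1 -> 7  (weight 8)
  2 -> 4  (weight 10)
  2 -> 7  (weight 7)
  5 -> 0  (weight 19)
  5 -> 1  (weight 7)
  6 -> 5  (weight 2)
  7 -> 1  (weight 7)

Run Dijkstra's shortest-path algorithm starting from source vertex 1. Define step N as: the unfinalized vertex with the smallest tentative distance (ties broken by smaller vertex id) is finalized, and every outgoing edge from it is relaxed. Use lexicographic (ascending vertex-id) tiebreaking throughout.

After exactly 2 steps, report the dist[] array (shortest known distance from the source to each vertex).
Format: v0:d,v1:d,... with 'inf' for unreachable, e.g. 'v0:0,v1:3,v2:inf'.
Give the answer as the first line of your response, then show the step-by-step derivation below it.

v0:inf,v1:0,v2:inf,v3:inf,v4:19,v5:inf,v6:inf,v7:8

step 1: dist = v0:inf,v1:0,v2:inf,v3:inf,v4:19,v5:inf,v6:inf,v7:8
step 2: dist = v0:inf,v1:0,v2:inf,v3:inf,v4:19,v5:inf,v6:inf,v7:8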